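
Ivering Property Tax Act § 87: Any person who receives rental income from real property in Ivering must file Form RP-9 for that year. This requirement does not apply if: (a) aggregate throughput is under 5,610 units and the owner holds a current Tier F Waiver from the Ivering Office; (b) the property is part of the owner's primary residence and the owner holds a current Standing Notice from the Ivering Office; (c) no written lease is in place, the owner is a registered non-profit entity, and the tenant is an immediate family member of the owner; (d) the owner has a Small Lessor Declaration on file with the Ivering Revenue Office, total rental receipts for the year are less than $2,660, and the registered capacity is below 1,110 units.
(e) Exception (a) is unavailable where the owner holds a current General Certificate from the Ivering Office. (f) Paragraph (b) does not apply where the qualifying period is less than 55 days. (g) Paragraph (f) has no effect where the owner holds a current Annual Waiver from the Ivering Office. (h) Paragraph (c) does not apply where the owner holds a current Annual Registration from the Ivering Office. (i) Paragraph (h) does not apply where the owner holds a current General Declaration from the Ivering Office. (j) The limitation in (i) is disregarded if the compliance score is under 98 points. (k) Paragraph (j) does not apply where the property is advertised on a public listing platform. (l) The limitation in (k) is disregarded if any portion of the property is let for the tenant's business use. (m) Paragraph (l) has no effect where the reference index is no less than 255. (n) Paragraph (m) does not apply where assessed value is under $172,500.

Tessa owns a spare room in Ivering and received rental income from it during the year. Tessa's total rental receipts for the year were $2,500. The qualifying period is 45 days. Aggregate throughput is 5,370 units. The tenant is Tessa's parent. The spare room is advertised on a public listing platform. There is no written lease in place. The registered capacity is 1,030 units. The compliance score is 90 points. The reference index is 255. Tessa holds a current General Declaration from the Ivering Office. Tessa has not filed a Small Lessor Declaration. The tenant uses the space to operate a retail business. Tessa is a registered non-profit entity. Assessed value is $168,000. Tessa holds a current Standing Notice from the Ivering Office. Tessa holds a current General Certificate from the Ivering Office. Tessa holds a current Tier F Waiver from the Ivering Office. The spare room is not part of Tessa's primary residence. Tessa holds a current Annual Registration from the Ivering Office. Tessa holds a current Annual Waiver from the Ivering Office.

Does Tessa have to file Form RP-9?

Yes — Tessa must file Form RP-9.

Exception (a)'s conditions are all satisfied: aggregate throughput is 5,370 units, under the 5,610 units limit; a current Tier F Waiver is held. But: (e) is engaged — a current General Certificate is held. Exception (a) does not apply.
Exception (b) requires that the property is part of the owner's primary residence; but the spare room is not part of the primary residence, so (b) is unavailable.
Exception (c): there is no written lease; Tessa is a registered non-profit; the tenant is an immediate family member — every condition holds. However, paragraphs (h)–(n) must be considered: (h) operates against (c): a current Annual Registration is held. (i) would limit (h) — a current General Declaration is held — but (j) sets (i) aside: (j) applies — the compliance score is 90 points, under the 98 points limit. (k) is engaged (the property is publicly advertised), but is set aside by (l): (l) operates — the space is let for business use. (m) is engaged (the reference index is 255, meeting the 255 threshold), but is itself disapplied by (n): (n) applies — assessed value is $168,000, under the $172,500 limit. So (c) is unavailable.
Exception (d) fails — no Small Lessor Declaration is on file.
None of the exceptions is available; § 87 applies in full.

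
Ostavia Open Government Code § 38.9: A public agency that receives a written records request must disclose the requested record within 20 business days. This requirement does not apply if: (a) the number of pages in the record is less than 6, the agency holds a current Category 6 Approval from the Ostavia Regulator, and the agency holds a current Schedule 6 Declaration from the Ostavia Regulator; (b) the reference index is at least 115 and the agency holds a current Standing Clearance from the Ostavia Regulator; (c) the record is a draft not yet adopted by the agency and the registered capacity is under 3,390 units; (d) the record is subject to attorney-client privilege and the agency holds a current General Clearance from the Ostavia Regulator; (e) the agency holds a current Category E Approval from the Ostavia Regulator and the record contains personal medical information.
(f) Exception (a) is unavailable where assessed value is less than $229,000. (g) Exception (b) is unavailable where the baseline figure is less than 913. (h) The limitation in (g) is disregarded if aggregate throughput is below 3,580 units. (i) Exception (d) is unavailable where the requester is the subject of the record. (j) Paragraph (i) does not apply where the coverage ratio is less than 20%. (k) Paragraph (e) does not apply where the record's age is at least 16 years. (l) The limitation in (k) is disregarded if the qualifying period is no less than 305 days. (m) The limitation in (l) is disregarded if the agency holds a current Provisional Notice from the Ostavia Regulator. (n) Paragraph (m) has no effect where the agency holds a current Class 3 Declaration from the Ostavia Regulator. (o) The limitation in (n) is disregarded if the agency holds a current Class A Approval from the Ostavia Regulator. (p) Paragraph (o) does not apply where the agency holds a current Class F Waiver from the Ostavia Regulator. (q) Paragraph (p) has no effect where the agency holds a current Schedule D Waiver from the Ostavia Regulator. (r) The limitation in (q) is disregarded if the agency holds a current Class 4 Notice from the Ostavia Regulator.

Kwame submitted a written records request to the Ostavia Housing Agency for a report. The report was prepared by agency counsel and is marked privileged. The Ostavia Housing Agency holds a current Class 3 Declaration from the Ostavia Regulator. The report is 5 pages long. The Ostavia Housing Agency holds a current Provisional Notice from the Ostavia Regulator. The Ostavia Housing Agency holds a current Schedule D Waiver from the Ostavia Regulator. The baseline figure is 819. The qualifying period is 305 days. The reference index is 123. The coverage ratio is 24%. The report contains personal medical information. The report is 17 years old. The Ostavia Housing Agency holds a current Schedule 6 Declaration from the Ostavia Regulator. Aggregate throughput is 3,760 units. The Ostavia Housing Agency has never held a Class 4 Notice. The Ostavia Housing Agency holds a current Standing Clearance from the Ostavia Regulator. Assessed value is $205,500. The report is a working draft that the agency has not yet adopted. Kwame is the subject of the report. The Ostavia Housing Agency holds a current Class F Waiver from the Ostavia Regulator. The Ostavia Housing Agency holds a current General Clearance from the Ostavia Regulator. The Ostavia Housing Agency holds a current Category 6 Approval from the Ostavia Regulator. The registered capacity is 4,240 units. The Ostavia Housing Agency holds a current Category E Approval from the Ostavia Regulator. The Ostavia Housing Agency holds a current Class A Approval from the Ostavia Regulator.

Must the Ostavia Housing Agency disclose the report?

Exception (a)'s conditions are all satisfied: the number of pages in the record is 5, less than the 6 limit; a current Category 6 Approval is held; a current Schedule 6 Declaration is held. However, paragraph (f) must be considered: (f) operates against (a): assessed value is $205,500, less than the $229,000 limit. (a) is therefore removed.
Exception (b)'s conditions are all satisfied: the reference index is 123, meeting the 115 threshold; a current Standing Clearance is held. Turning to paragraphs (g)–(h): (g) applies — the baseline figure is 819, less than the 913 limit. (h), which would lift (g), is not triggered — aggregate throughput is 3,760 units, not below 3,580 units. (b) is therefore removed.
Exception (c) requires that the registered capacity is under 3,390 units; but the registered capacity is 4,240 units, not under 3,390 units, so (c) is unavailable.
All of (d)'s requirements are met (the report is privileged; a current General Clearance is held). However, paragraphs (i)–(j) must be considered: (i) operates against (d): Kwame is the subject of the report. (j) is not engaged (the coverage ratio is 24%, not less than 20%), so (i) stands. So (d) is unavailable.
Exception (e)'s conditions are all satisfied: a current Category E Approval is held; the report contains personal medical information. However, paragraphs (k)–(r) must be considered: (k) operates against (e): the record's age is 17 years, meeting the 16 years threshold. (l) is triggered (the qualifying period is 305 days, meeting the 305 days threshold), but is set aside by (m): (m) operates against (l): a current Provisional Notice is held. (n) applies (a current Class 3 Declaration is held), but is set aside by (o): (o) applies — a current Class A Approval is held. (p) would limit (o) — a current Class F Waiver is held — but (q) sets (p) aside: (q) operates against (p): a current Schedule D Waiver is held. (r), which would lift (q), is not triggered — the Class 4 Notice is not current. So (e) is unavailable.
No exception is made out. the Ostavia Housing Agency falls within the general rule.

Yes — the Ostavia Housing Agency must disclose the report.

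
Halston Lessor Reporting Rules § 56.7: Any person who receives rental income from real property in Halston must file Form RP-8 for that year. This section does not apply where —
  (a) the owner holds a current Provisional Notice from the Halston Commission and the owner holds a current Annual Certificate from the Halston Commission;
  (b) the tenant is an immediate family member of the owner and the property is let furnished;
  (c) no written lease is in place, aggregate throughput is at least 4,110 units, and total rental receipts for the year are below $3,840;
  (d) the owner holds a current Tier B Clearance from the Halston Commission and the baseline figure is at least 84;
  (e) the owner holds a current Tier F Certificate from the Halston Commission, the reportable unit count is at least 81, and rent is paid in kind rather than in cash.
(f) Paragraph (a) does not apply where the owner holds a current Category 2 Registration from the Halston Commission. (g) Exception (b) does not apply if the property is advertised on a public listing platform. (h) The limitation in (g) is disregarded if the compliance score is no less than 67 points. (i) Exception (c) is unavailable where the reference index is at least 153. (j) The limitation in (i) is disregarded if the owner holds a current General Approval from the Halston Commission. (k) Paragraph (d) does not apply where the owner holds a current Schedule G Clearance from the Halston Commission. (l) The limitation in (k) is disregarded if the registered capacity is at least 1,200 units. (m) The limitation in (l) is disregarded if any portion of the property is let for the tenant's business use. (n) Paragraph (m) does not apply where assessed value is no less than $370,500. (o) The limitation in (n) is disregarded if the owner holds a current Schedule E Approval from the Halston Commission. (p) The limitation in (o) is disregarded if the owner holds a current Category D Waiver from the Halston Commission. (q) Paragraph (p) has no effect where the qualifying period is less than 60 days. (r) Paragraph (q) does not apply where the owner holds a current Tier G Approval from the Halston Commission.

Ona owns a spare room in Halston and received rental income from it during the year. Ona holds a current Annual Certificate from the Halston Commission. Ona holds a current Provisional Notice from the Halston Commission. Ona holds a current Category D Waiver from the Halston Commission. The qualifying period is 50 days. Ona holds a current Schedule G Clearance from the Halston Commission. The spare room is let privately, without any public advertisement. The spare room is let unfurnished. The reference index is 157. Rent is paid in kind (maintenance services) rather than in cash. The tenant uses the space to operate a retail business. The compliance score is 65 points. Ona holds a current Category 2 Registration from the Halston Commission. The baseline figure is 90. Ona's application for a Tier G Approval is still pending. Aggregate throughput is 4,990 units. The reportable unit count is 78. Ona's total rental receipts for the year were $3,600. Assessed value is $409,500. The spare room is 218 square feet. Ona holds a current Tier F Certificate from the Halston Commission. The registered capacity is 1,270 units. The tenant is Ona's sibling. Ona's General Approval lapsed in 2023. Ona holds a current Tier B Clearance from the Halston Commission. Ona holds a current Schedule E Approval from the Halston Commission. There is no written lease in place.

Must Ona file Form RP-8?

Yes — Ona must file Form RP-8.

Exception (a): a current Provisional Notice is held; a current Annual Certificate is held — every condition holds. Turning to paragraph (f): (f) is triggered — a current Category 2 Registration is held. So (a) is unavailable.
Exception (b) does not apply: the property is let unfurnished.
Exception (c)'s conditions are all satisfied: there is no written lease; aggregate throughput is 4,990 units, meeting the 4,110 units threshold; total rental receipts for the year are $3,600, below the $3,840 limit. Turning to paragraphs (i)–(j): (i) operates — the reference index is 157, meeting the 153 threshold. (j), which would lift (i), does not operate here — there is no General Approval in force. (c) is therefore removed.
Exception (d) is satisfied on its face — a current Tier B Clearance is held; the baseline figure is 90, meeting the 84 threshold. But applying paragraphs (k)–(r): (k) operates — a current Schedule G Clearance is held. (l) would limit (k) — the registered capacity is 1,270 units, meeting the 1,200 units threshold — but (m) sets (l) aside: (m) is triggered — the space is let for business use. (n) applies (assessed value is $409,500, meeting the $370,500 threshold), but is set aside by (o): (o) is engaged — a current Schedule E Approval is held. (p) operates (a current Category D Waiver is held), but is itself disapplied by (q): (q) operates against (p): the qualifying period is 50 days, less than the 60 days limit. (r) is not triggered (there is no Tier G Approval in force), so (q) stands. Exception (d) does not apply.
Exception (e) does not apply: the reportable unit count is 78, short of 81.
No exception applies. The general rule governs.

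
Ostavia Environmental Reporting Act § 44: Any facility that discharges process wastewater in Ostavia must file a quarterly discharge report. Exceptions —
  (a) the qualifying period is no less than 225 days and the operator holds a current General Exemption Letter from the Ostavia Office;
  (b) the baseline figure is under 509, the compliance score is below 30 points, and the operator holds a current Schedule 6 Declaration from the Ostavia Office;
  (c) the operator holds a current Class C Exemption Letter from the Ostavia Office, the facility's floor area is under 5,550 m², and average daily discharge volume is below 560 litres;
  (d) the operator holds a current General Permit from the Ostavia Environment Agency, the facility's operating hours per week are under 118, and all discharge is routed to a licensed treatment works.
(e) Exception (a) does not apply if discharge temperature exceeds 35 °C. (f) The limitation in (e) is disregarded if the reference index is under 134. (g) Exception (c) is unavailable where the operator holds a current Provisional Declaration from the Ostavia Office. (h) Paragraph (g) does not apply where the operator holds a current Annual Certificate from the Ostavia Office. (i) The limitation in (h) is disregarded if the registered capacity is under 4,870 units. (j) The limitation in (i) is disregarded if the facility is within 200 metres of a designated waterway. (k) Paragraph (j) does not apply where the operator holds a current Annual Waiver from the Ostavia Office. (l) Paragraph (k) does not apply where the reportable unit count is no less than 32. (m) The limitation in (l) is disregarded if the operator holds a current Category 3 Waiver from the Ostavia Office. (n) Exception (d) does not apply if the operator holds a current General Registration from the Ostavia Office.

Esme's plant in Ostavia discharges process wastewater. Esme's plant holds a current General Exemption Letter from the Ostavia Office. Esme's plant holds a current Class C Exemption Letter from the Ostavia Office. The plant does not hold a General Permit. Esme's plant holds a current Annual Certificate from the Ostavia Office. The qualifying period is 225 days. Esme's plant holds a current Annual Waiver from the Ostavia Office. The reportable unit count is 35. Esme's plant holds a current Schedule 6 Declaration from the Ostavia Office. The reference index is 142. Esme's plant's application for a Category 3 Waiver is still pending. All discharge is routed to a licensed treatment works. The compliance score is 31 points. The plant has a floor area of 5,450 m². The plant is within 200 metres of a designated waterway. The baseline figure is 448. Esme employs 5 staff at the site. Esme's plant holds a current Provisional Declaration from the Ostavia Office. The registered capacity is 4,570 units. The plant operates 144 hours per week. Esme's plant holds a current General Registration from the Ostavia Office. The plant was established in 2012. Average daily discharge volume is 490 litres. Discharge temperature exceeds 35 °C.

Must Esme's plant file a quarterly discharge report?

All of (a)'s requirements are met (the qualifying period is 225 days, meeting the 225 days threshold; a current General Exemption Letter is held). But applying paragraphs (e)–(f): (e) is triggered — discharge temperature exceeds 35 °C. (f), which would lift (e), does not operate here — the reference index is 142, not under 134. So (a) is unavailable.
Exception (b) does not apply: the compliance score is 31 points, not below 30 points.
All of (c)'s requirements are met (a current Class C Exemption Letter is held; the facility's floor area is 5,450 m², under the 5,550 m² limit; average daily discharge volume is 490 litres, below the 560 litres limit). Considering the limiting provisions: (g) operates (a current Provisional Declaration is held), but is displaced by (h): (h) operates against (g): a current Annual Certificate is held. (i) would limit (h) — the registered capacity is 4,570 units, under the 4,870 units limit — but (j) sets (i) aside: (j) operates against (i): the plant is within 200 m of a designated waterway. (k) would limit (j) — a current Annual Waiver is held — but (l) sets (k) aside: (l) operates — the reportable unit count is 35, meeting the 32 threshold. (m) does not operate here (the Category 3 Waiver is not current), so (l) stands. So (c) applies.
Exception (d) requires that the operator holds a current General Permit from the Ostavia Environment Agency; but no General Permit is held, so (d) is unavailable.

No — exception (c) applies; Esme's plant is not required to file a quarterly discharge report.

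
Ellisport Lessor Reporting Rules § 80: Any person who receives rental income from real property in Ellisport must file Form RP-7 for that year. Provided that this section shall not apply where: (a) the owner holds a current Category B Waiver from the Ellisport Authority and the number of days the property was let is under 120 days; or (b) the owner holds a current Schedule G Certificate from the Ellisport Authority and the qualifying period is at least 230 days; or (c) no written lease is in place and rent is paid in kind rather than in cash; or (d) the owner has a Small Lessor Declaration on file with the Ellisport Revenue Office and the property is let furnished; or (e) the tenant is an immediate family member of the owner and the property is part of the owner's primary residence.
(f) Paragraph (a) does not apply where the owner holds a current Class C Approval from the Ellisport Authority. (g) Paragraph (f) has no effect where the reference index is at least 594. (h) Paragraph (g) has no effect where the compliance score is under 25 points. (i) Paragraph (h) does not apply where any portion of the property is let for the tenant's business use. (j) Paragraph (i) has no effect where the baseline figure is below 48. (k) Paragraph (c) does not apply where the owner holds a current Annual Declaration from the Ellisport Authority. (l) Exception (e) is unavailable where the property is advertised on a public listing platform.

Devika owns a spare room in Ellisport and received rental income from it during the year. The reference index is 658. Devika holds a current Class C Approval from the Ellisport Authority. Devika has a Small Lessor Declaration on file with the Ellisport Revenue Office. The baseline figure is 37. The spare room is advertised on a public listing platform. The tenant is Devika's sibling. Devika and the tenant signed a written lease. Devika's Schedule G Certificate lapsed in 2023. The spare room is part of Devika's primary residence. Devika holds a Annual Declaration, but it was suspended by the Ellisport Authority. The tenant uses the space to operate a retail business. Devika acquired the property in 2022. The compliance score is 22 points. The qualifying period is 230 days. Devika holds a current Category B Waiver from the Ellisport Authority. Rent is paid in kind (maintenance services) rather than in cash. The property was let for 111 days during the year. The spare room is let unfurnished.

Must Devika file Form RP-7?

Exception (a) is satisfied on its face — a current Category B Waiver is held; the number of days the property was let is 111 days, under the 120 days limit. But: (f) is engaged — a current Class C Approval is held. (g) would limit (f) — the reference index is 658, meeting the 594 threshold — but (h) sets (g) aside: (h) is triggered — the compliance score is 22 points, under the 25 points limit. (i) would limit (h) — the space is let for business use — but (j) sets (i) aside: (j) operates against (i): the baseline figure is 37, below the 48 limit. (a) is therefore removed.
Exception (b) does not apply: no current Schedule G Certificate is held.
Exception (c) does not apply: a written lease is in place.
Exception (d) requires that the property is let furnished; but the property is let unfurnished, so (d) is unavailable.
Exception (e): the tenant is an immediate family member; the spare room is part of the primary residence — every condition holds. Turning to paragraph (l): (l) operates against (e): the property is publicly advertised. (e) is therefore removed.
No exception displaces § 80.

Yes — Devika must file Form RP-7.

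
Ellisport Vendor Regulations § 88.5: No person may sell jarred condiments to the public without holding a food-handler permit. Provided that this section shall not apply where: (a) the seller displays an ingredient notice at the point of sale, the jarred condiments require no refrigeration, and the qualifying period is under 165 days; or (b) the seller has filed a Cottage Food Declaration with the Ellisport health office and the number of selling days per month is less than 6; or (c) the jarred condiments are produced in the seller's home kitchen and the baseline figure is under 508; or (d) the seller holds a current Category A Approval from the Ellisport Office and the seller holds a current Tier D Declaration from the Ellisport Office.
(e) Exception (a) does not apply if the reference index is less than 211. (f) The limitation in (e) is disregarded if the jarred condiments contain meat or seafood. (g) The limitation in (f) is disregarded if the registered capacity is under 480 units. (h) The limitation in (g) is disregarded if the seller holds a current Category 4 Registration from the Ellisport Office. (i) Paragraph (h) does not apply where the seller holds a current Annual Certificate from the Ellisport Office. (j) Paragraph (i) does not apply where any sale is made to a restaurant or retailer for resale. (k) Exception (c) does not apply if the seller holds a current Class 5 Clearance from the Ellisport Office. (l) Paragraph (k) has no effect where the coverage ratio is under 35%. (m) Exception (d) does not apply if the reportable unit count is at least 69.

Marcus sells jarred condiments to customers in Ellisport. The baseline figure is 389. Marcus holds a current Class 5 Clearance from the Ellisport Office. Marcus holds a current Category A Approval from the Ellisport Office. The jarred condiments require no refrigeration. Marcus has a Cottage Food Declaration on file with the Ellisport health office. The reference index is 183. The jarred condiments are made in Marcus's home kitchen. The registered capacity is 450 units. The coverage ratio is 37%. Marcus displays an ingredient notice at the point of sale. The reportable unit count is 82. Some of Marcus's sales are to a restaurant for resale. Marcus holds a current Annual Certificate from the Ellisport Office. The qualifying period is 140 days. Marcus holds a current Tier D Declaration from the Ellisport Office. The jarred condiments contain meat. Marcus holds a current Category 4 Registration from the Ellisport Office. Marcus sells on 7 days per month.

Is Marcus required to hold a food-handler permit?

Exception (a)'s conditions are all satisfied: an ingredient notice is displayed; the jarred condiments are shelf-stable; the qualifying period is 140 days, under the 165 days limit. Considering the limiting provisions: (e) applies (the reference index is 183, less than the 211 limit), but yields to (f): (f) operates against (e): the jarred condiments contain meat. (g) would limit (f) — the registered capacity is 450 units, under the 480 units limit — but (h) sets (g) aside: (h) is triggered — a current Category 4 Registration is held. (i) is engaged (a current Annual Certificate is held), but is displaced by (j): (j) operates against (i): some sales are to a restaurant for resale. Exception (a) stands.
Exception (b) requires that the number of selling days per month is less than 6; but the number of selling days per month is 7, not less than 6, so (b) is unavailable.
Exception (c): the jarred condiments are home-kitchen produced; the baseline figure is 389, under the 508 limit — every condition holds. However, paragraphs (k)–(l) must be considered: (k) operates against (c): a current Class 5 Clearance is held. (l), which would lift (k), does not operate here — the coverage ratio is 37%, not under 35%. (c) is therefore removed.
Exception (d) is satisfied on its face — a current Category A Approval is held; a current Tier D Declaration is held. Turning to paragraph (m): (m) is engaged — the reportable unit count is 82, meeting the 69 threshold. So (d) is unavailable.

No — exception (a) applies; Marcus is not required to hold a food-handler permit.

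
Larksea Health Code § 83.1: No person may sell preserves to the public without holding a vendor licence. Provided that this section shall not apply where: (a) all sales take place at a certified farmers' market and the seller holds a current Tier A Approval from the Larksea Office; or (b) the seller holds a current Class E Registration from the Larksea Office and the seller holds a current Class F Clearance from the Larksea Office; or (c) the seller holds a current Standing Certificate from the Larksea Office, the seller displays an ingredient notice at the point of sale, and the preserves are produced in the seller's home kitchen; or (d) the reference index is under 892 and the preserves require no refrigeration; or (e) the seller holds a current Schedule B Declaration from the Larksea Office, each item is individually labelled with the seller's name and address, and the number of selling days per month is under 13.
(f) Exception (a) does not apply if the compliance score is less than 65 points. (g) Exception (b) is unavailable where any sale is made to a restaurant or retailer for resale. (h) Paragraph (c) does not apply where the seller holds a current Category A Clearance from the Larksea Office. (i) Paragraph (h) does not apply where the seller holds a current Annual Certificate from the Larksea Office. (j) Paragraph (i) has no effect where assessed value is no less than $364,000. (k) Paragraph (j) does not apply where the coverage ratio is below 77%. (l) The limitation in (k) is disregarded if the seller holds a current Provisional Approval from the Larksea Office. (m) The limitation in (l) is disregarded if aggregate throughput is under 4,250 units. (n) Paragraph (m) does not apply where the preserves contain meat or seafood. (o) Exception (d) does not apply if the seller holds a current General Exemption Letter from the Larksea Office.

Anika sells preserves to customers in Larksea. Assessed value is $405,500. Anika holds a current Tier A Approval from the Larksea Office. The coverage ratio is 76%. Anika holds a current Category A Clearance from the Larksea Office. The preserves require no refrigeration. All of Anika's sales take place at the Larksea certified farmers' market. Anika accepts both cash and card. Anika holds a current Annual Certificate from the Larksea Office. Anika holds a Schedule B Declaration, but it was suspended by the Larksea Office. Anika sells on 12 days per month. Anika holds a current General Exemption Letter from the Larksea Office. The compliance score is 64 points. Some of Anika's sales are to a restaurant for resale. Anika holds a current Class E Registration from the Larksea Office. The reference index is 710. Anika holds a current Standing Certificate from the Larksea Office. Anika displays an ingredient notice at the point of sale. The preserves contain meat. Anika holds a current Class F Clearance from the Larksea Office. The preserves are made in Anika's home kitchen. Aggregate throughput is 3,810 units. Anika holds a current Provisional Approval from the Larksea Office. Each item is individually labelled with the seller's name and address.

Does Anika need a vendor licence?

Yes — Anika must hold a vendor licence.

All of (a)'s requirements are met (all sales are at a certified farmers' market; a current Tier A Approval is held). But applying paragraph (f): (f) is triggered — the compliance score is 64 points, less than the 65 points limit. So (a) is unavailable.
Exception (b) is satisfied on its face — a current Class E Registration is held; a current Class F Clearance is held. But applying paragraph (g): (g) is engaged — some sales are to a restaurant for resale. Exception (b) does not apply.
Exception (c): a current Standing Certificate is held; an ingredient notice is displayed; the preserves are home-kitchen produced — every condition holds. However, paragraphs (h)–(n) must be considered: (h) applies — a current Category A Clearance is held. (i) would limit (h) — a current Annual Certificate is held — but (j) sets (i) aside: (j) operates against (i): assessed value is $405,500, meeting the $364,000 threshold. (k) is triggered (the coverage ratio is 76%, below the 77% limit), but is overridden by (l): (l) operates against (k): a current Provisional Approval is held. (m) would limit (l) — aggregate throughput is 3,810 units, under the 4,250 units limit — but (n) sets (m) aside: (n) operates against (m): the preserves contain meat. So (c) is unavailable.
All of (d)'s requirements are met (the reference index is 710, under the 892 limit; the preserves are shelf-stable). However, paragraph (o) must be considered: (o) is engaged — a current General Exemption Letter is held. (d) is therefore removed.
Exception (e) does not apply: the Schedule B Declaration is not current.
Every exception is unavailable, so the rule governs.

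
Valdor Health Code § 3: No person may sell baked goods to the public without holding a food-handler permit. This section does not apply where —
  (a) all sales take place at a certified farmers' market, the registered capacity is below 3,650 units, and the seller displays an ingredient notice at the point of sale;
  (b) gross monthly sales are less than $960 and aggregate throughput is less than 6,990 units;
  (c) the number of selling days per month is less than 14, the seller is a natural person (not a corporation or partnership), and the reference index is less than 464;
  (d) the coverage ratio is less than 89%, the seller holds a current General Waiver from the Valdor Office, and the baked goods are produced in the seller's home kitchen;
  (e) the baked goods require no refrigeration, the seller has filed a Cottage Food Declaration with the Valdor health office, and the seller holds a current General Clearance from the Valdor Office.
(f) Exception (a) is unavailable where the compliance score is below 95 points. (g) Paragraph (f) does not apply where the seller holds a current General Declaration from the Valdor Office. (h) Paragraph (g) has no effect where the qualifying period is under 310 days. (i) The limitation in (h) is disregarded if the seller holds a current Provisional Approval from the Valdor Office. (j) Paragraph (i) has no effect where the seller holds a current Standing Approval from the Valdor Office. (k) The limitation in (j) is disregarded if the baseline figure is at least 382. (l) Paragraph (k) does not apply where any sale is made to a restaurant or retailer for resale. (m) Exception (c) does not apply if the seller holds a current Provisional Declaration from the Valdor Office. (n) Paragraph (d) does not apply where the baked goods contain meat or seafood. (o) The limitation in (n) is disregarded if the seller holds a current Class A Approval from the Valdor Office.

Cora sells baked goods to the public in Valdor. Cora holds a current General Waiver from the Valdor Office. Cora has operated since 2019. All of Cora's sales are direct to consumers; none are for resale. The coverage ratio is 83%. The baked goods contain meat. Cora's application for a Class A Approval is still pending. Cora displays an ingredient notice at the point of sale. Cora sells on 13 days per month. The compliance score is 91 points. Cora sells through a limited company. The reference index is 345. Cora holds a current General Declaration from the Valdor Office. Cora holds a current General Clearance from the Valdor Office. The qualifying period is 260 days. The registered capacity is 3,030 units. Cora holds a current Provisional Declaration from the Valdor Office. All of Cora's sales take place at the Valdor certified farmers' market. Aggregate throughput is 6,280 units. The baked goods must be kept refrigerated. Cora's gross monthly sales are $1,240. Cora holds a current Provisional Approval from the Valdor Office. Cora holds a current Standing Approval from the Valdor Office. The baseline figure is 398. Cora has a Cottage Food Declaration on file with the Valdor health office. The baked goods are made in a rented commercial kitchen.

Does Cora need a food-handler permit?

Exception (a)'s conditions are all satisfied: all sales are at a certified farmers' market; the registered capacity is 3,030 units, below the 3,650 units limit; an ingredient notice is displayed. As to paragraphs (f)–(l): (f) would limit (a) — the compliance score is 91 points, below the 95 points limit — but (g) sets (f) aside: (g) operates — a current General Declaration is held. (h) applies (the qualifying period is 260 days, under the 310 days limit), but is itself disapplied by (i): (i) operates against (h): a current Provisional Approval is held. (j) operates (a current Standing Approval is held), but is set aside by (k): (k) applies — the baseline figure is 398, meeting the 382 threshold. (l) does not operate here (no sales are for resale), so (k) stands. Exception (a) stands.
Exception (b) requires that gross monthly sales are less than $960; but gross monthly sales are $1,240, not less than $960, so (b) is unavailable.
Exception (c) fails — the seller operates through a limited company.
Exception (d) does not apply: the baked goods are made in a commercial kitchen, not a home kitchen.
Exception (e) fails — the baked goods require refrigeration.

No — exception (a) applies; Cora is not required to hold a food-handler permit.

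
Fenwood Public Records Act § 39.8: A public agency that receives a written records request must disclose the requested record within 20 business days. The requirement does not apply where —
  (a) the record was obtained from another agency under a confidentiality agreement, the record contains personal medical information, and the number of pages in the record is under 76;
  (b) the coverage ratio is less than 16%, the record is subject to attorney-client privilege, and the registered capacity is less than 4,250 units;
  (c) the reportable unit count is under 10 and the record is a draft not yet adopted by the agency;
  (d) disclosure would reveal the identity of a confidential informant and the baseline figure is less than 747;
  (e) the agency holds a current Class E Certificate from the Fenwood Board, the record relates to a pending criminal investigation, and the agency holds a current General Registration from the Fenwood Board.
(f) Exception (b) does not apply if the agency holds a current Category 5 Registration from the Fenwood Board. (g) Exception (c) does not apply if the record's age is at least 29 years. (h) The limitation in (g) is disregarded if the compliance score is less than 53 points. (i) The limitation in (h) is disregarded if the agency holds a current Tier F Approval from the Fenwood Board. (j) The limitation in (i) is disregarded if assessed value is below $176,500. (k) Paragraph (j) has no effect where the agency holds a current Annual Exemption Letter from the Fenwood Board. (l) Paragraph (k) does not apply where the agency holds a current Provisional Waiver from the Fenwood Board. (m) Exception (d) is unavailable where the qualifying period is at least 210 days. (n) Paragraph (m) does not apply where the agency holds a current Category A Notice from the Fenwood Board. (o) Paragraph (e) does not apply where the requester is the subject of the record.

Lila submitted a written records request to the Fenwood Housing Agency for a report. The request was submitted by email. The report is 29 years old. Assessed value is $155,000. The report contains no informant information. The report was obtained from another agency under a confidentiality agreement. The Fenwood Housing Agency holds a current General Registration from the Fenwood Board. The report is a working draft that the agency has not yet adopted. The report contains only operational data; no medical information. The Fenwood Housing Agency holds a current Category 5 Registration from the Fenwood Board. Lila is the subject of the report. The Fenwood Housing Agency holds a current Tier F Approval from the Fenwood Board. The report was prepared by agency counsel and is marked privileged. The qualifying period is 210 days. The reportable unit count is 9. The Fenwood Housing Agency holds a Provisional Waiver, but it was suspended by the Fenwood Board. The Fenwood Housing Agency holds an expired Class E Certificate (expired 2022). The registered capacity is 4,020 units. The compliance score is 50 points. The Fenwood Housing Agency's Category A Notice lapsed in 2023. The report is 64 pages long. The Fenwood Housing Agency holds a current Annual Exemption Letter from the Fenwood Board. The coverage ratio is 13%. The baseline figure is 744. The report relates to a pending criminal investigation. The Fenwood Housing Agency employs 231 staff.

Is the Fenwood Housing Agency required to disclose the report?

Exception (a) does not apply: the report contains only operational data.
All of (b)'s requirements are met (the coverage ratio is 13%, less than the 16% limit; the report is privileged; the registered capacity is 4,020 units, less than the 4,250 units limit). But: (f) operates against (b): a current Category 5 Registration is held. (b) is therefore removed.
Exception (c)'s conditions are all satisfied: the reportable unit count is 9, under the 10 limit; the report is an unadopted draft. Turning to paragraphs (g)–(l): (g) is engaged — the record's age is 29 years, meeting the 29 years threshold. (h) is engaged (the compliance score is 50 points, less than the 53 points limit), but is set aside by (i): (i) operates against (h): a current Tier F Approval is held. (j) would limit (i) — assessed value is $155,000, below the $176,500 limit — but (k) sets (j) aside: (k) operates — a current Annual Exemption Letter is held. (l), which would lift (k), is inapplicable — the Provisional Waiver is not current. Exception (c) does not apply.
Exception (d) requires that disclosure would reveal the identity of a confidential informant; but the report contains no informant information, so (d) is unavailable.
Exception (e) fails — the Class E Certificate is not current.
Every exception is unavailable, so the rule governs.

Yes — the Fenwood Housing Agency must disclose the report.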